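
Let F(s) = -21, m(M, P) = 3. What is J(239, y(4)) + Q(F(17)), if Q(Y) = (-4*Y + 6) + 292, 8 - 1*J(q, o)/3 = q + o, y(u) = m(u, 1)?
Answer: -320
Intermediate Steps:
y(u) = 3
J(q, o) = 24 - 3*o - 3*q (J(q, o) = 24 - 3*(q + o) = 24 - 3*(o + q) = 24 + (-3*o - 3*q) = 24 - 3*o - 3*q)
Q(Y) = 298 - 4*Y (Q(Y) = (6 - 4*Y) + 292 = 298 - 4*Y)
J(239, y(4)) + Q(F(17)) = (24 - 3*3 - 3*239) + (298 - 4*(-21)) = (24 - 9 - 717) + (298 + 84) = -702 + 382 = -320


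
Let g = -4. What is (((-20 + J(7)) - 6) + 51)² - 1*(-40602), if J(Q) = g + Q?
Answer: 41386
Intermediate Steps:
J(Q) = -4 + Q
(((-20 + J(7)) - 6) + 51)² - 1*(-40602) = (((-20 + (-4 + 7)) - 6) + 51)² - 1*(-40602) = (((-20 + 3) - 6) + 51)² + 40602 = ((-17 - 6) + 51)² + 40602 = (-23 + 51)² + 40602 = 28² + 40602 = 784 + 40602 = 41386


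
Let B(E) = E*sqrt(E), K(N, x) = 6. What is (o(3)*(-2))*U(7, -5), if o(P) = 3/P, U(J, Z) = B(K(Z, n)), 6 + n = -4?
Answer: -12*sqrt(6) ≈ -29.394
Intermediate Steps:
n = -10 (n = -6 - 4 = -10)
B(E) = E**(3/2)
U(J, Z) = 6*sqrt(6) (U(J, Z) = 6**(3/2) = 6*sqrt(6))
(o(3)*(-2))*U(7, -5) = ((3/3)*(-2))*(6*sqrt(6)) = ((3*(1/3))*(-2))*(6*sqrt(6)) = (1*(-2))*(6*sqrt(6)) = -12*sqrt(6)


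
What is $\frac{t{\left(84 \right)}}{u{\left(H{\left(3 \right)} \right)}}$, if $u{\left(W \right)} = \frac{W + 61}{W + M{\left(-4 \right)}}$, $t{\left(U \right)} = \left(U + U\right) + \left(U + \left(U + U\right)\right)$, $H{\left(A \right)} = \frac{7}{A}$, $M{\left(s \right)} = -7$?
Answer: $- \frac{588}{19} \approx -30.947$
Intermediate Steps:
$t{\left(U \right)} = 5 U$ ($t{\left(U \right)} = 2 U + \left(U + 2 U\right) = 2 U + 3 U = 5 U$)
$u{\left(W \right)} = \frac{61 + W}{-7 + W}$ ($u{\left(W \right)} = \frac{W + 61}{W - 7} = \frac{61 + W}{-7 + W}$)
$\frac{t{\left(84 \right)}}{u{\left(H{\left(3 \right)} \right)}} = \frac{5 \cdot 84}{\frac{1}{-7 + \frac{7}{3}} \left(61 + \frac{7}{3}\right)} = \frac{420}{\frac{1}{-7 + 7 \cdot \frac{1}{3}} \left(61 + 7 \cdot \frac{1}{3}\right)} = \frac{420}{\frac{1}{-7 + \frac{7}{3}} \left(61 + \frac{7}{3}\right)} = \frac{420}{\frac{1}{- \frac{14}{3}} \cdot \frac{190}{3}} = \frac{420}{\left(- \frac{3}{14}\right) \frac{190}{3}} = \frac{420}{- \frac{95}{7}} = 420 \left(- \frac{7}{95}\right) = - \frac{588}{19}$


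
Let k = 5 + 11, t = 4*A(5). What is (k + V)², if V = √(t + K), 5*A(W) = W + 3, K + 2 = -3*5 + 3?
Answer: (80 + I*√190)²/25 ≈ 248.4 + 88.218*I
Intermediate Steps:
K = -14 (K = -2 + (-3*5 + 3) = -2 + (-15 + 3) = -2 - 12 = -14)
A(W) = ⅗ + W/5 (A(W) = (W + 3)/5 = (3 + W)/5 = ⅗ + W/5)
t = 32/5 (t = 4*(⅗ + (⅕)*5) = 4*(⅗ + 1) = 4*(8/5) = 32/5 ≈ 6.4000)
k = 16
V = I*√190/5 (V = √(32/5 - 14) = √(-38/5) = I*√190/5 ≈ 2.7568*I)
(k + V)² = (16 + I*√190/5)²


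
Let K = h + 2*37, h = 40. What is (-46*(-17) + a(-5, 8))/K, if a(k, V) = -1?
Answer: 781/114 ≈ 6.8509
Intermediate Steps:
K = 114 (K = 40 + 2*37 = 40 + 74 = 114)
(-46*(-17) + a(-5, 8))/K = (-46*(-17) - 1)/114 = (782 - 1)*(1/114) = 781*(1/114) = 781/114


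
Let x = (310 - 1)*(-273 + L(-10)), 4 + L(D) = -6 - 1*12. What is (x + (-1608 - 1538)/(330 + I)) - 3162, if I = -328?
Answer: -95890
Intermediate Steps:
L(D) = -22 (L(D) = -4 + (-6 - 1*12) = -4 + (-6 - 12) = -4 - 18 = -22)
x = -91155 (x = (310 - 1)*(-273 - 22) = 309*(-295) = -91155)
(x + (-1608 - 1538)/(330 + I)) - 3162 = (-91155 + (-1608 - 1538)/(330 - 328)) - 3162 = (-91155 - 3146/2) - 3162 = (-91155 - 3146*1/2) - 3162 = (-91155 - 1573) - 3162 = -92728 - 3162 = -95890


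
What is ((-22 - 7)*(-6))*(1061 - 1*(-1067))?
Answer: 370272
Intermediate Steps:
((-22 - 7)*(-6))*(1061 - 1*(-1067)) = (-29*(-6))*(1061 + 1067) = 174*2128 = 370272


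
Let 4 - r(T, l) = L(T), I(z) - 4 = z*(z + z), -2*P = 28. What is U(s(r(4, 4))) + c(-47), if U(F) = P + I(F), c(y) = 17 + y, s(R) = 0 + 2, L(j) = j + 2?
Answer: -32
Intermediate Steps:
P = -14 (P = -½*28 = -14)
I(z) = 4 + 2*z² (I(z) = 4 + z*(z + z) = 4 + z*(2*z) = 4 + 2*z²)
L(j) = 2 + j
r(T, l) = 2 - T (r(T, l) = 4 - (2 + T) = 4 + (-2 - T) = 2 - T)
s(R) = 2
U(F) = -10 + 2*F² (U(F) = -14 + (4 + 2*F²) = -10 + 2*F²)
U(s(r(4, 4))) + c(-47) = (-10 + 2*2²) + (17 - 47) = (-10 + 2*4) - 30 = (-10 + 8) - 30 = -2 - 30 = -32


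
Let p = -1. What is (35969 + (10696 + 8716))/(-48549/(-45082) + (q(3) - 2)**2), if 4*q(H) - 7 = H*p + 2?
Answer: 4993372484/119639 ≈ 41737.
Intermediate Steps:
q(H) = 9/4 - H/4 (q(H) = 7/4 + (H*(-1) + 2)/4 = 7/4 + (-H + 2)/4 = 7/4 + (2 - H)/4 = 7/4 + (1/2 - H/4) = 9/4 - H/4)
(35969 + (10696 + 8716))/(-48549/(-45082) + (q(3) - 2)**2) = (35969 + (10696 + 8716))/(-48549/(-45082) + ((9/4 - 1/4*3) - 2)**2) = (35969 + 19412)/(-48549*(-1/45082) + ((9/4 - 3/4) - 2)**2) = 55381/(48549/45082 + (3/2 - 2)**2) = 55381/(48549/45082 + (-1/2)**2) = 55381/(48549/45082 + 1/4) = 55381/(119639/90164) = 55381*(90164/119639) = 4993372484/119639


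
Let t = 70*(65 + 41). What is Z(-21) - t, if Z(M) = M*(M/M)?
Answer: -7441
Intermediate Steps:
Z(M) = M (Z(M) = M*1 = M)
t = 7420 (t = 70*106 = 7420)
Z(-21) - t = -21 - 1*7420 = -21 - 7420 = -7441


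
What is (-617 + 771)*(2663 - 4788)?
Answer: -327250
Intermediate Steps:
(-617 + 771)*(2663 - 4788) = 154*(-2125) = -327250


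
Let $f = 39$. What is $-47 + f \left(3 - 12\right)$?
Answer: $-398$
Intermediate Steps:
$-47 + f \left(3 - 12\right) = -47 + 39 \left(3 - 12\right) = -47 + 39 \left(-9\right) = -47 - 351 = -398$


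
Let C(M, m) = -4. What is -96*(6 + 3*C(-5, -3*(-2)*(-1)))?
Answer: 576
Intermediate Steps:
-96*(6 + 3*C(-5, -3*(-2)*(-1))) = -96*(6 + 3*(-4)) = -96*(6 - 12) = -96*(-6) = 576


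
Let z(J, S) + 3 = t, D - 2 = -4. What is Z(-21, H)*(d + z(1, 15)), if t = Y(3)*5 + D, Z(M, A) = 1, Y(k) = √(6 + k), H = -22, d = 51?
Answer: 61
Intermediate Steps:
D = -2 (D = 2 - 4 = -2)
t = 13 (t = √(6 + 3)*5 - 2 = √9*5 - 2 = 3*5 - 2 = 15 - 2 = 13)
z(J, S) = 10 (z(J, S) = -3 + 13 = 10)
Z(-21, H)*(d + z(1, 15)) = 1*(51 + 10) = 1*61 = 61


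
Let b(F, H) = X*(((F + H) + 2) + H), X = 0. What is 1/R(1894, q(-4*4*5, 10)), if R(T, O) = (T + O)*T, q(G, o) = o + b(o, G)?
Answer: 1/3606176 ≈ 2.7730e-7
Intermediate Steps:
b(F, H) = 0 (b(F, H) = 0*(((F + H) + 2) + H) = 0*((2 + F + H) + H) = 0*(2 + F + 2*H) = 0)
q(G, o) = o (q(G, o) = o + 0 = o)
R(T, O) = T*(O + T) (R(T, O) = (O + T)*T = T*(O + T))
1/R(1894, q(-4*4*5, 10)) = 1/(1894*(10 + 1894)) = 1/(1894*1904) = 1/3606176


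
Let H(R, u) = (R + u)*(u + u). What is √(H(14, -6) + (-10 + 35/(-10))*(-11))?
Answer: √210/2 ≈ 7.2457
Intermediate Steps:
H(R, u) = 2*u*(R + u) (H(R, u) = (R + u)*(2*u) = 2*u*(R + u))
√(H(14, -6) + (-10 + 35/(-10))*(-11)) = √(2*(-6)*(14 - 6) + (-10 + 35/(-10))*(-11)) = √(2*(-6)*8 + (-10 + 35*(-⅒))*(-11)) = √(-96 + (-10 - 7/2)*(-11)) = √(-96 - 27/2*(-11)) = √(-96 + 297/2) = √(105/2) = √210/2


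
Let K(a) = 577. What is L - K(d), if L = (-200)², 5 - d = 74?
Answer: 39423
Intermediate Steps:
d = -69 (d = 5 - 1*74 = 5 - 74 = -69)
L = 40000
L - K(d) = 40000 - 1*577 = 40000 - 577 = 39423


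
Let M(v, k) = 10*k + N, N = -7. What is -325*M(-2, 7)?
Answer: -20475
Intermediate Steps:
M(v, k) = -7 + 10*k (M(v, k) = 10*k - 7 = -7 + 10*k)
-325*M(-2, 7) = -325*(-7 + 10*7) = -325*(-7 + 70) = -325*63 = -20475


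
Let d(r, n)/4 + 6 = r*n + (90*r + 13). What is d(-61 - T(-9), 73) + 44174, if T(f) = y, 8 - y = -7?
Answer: -5350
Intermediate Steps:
y = 15 (y = 8 - 1*(-7) = 8 + 7 = 15)
T(f) = 15
d(r, n) = 28 + 360*r + 4*n*r (d(r, n) = -24 + 4*(r*n + (90*r + 13)) = -24 + 4*(n*r + (13 + 90*r)) = -24 + 4*(13 + 90*r + n*r) = -24 + (52 + 360*r + 4*n*r) = 28 + 360*r + 4*n*r)
d(-61 - T(-9), 73) + 44174 = (28 + 360*(-61 - 1*15) + 4*73*(-61 - 1*15)) + 44174 = (28 + 360*(-61 - 15) + 4*73*(-61 - 15)) + 44174 = (28 + 360*(-76) + 4*73*(-76)) + 44174 = (28 - 27360 - 22192) + 44174 = -49524 + 44174 = -5350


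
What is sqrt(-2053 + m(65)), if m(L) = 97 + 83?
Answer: I*sqrt(1873) ≈ 43.278*I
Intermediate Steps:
m(L) = 180
sqrt(-2053 + m(65)) = sqrt(-2053 + 180) = sqrt(-1873) = I*sqrt(1873)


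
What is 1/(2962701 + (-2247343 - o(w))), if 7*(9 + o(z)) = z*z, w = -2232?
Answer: 7/25745 ≈ 0.00027190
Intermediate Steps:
o(z) = -9 + z**2/7 (o(z) = -9 + (z*z)/7 = -9 + z**2/7)
1/(2962701 + (-2247343 - o(w))) = 1/(2962701 + (-2247343 - (-9 + (1/7)*(-2232)**2))) = 1/(2962701 + (-2247343 - (-9 + (1/7)*4981824))) = 1/(2962701 + (-2247343 - (-9 + 4981824/7))) = 1/(2962701 + (-2247343 - 1*4981761/7)) = 1/(2962701 + (-2247343 - 4981761/7)) = 1/(2962701 - 20713162/7) = 1/(25745/7) = 7/25745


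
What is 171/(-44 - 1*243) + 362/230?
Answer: 32282/33005 ≈ 0.97809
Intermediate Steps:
171/(-44 - 1*243) + 362/230 = 171/(-44 - 243) + 362*(1/230) = 171/(-287) + 181/115 = 171*(-1/287) + 181/115 = -171/287 + 181/115 = 32282/33005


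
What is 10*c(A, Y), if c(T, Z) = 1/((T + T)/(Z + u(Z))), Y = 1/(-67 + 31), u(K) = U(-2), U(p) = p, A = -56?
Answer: 365/2016 ≈ 0.18105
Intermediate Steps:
u(K) = -2
Y = -1/36 (Y = 1/(-36) = -1/36 ≈ -0.027778)
c(T, Z) = (-2 + Z)/(2*T) (c(T, Z) = 1/((T + T)/(Z - 2)) = 1/((2*T)/(-2 + Z)) = 1/(2*T/(-2 + Z)) = (-2 + Z)/(2*T))
10*c(A, Y) = 10*((1/2)*(-2 - 1/36)/(-56)) = 10*((1/2)*(-1/56)*(-73/36)) = 10*(73/4032) = 365/2016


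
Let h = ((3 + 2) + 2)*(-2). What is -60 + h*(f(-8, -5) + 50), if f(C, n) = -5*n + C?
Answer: -998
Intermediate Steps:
f(C, n) = C - 5*n
h = -14 (h = (5 + 2)*(-2) = 7*(-2) = -14)
-60 + h*(f(-8, -5) + 50) = -60 - 14*((-8 - 5*(-5)) + 50) = -60 - 14*((-8 + 25) + 50) = -60 - 14*(17 + 50) = -60 - 14*67 = -60 - 938 = -998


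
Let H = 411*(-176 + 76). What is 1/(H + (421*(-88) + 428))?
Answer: -1/77720 ≈ -1.2867e-5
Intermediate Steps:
H = -41100 (H = 411*(-100) = -41100)
1/(H + (421*(-88) + 428)) = 1/(-41100 + (421*(-88) + 428)) = 1/(-41100 + (-37048 + 428)) = 1/(-41100 - 36620) = 1/(-77720) = -1/77720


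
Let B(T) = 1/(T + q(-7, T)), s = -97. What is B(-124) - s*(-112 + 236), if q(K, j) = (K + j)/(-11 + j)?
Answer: 199772917/16609 ≈ 12028.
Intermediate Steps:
q(K, j) = (K + j)/(-11 + j)
B(T) = 1/(T + (-7 + T)/(-11 + T))
B(-124) - s*(-112 + 236) = (-11 - 124)/(-7 - 124 - 124*(-11 - 124)) - (-97)*(-112 + 236) = -135/(-7 - 124 - 124*(-135)) - (-97)*124 = -135/(-7 - 124 + 16740) - 1*(-12028) = -135/16609 + 12028 = 199772917/16609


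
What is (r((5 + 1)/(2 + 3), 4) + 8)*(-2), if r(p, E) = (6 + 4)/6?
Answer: -58/3 ≈ -19.333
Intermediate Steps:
r(p, E) = 5/3 (r(p, E) = 10*(⅙) = 5/3)
(r((5 + 1)/(2 + 3), 4) + 8)*(-2) = (5/3 + 8)*(-2) = (29/3)*(-2) = -58/3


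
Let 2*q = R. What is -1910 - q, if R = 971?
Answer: -4791/2 ≈ -2395.5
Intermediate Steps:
q = 971/2 (q = (1/2)*971 = 971/2 ≈ 485.50)
-1910 - q = -1910 - 1*971/2 = -1910 - 971/2 = -4791/2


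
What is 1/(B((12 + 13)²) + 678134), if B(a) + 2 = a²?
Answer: 1/1068757 ≈ 9.3567e-7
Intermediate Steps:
B(a) = -2 + a²
1/(B((12 + 13)²) + 678134) = 1/((-2 + ((12 + 13)²)²) + 678134) = 1/((-2 + (25²)²) + 678134) = 1/((-2 + 625²) + 678134) = 1/((-2 + 390625) + 678134) = 1/(390623 + 678134) = 1/1068757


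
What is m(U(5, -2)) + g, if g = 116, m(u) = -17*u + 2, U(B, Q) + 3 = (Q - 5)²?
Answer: -664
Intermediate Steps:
U(B, Q) = -3 + (-5 + Q)² (U(B, Q) = -3 + (Q - 5)² = -3 + (-5 + Q)²)
m(u) = 2 - 17*u
m(U(5, -2)) + g = (2 - 17*(-3 + (-5 - 2)²)) + 116 = (2 - 17*(-3 + (-7)²)) + 116 = (2 - 17*(-3 + 49)) + 116 = (2 - 17*46) + 116 = (2 - 782) + 116 = -780 + 116 = -664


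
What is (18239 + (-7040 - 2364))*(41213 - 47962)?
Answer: -59627415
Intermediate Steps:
(18239 + (-7040 - 2364))*(41213 - 47962) = (18239 - 9404)*(-6749) = 8835*(-6749) = -59627415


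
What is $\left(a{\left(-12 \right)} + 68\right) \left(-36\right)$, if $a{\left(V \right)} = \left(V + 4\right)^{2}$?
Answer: $-4752$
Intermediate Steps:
$a{\left(V \right)} = \left(4 + V\right)^{2}$
$\left(a{\left(-12 \right)} + 68\right) \left(-36\right) = \left(\left(4 - 12\right)^{2} + 68\right) \left(-36\right) = \left(\left(-8\right)^{2} + 68\right) \left(-36\right) = \left(64 + 68\right) \left(-36\right) = 132 \left(-36\right) = -4752$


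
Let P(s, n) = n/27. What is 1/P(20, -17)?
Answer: -27/17 ≈ -1.5882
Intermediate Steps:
P(s, n) = n/27 (P(s, n) = n*(1/27) = n/27)
1/P(20, -17) = 1/((1/27)*(-17)) = 1/(-17/27) = -27/17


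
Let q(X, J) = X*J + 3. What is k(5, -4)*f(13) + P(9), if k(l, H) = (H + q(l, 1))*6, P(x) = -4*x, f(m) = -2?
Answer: -84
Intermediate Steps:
q(X, J) = 3 + J*X (q(X, J) = J*X + 3 = 3 + J*X)
k(l, H) = 18 + 6*H + 6*l (k(l, H) = (H + (3 + 1*l))*6 = (H + (3 + l))*6 = (3 + H + l)*6 = 18 + 6*H + 6*l)
k(5, -4)*f(13) + P(9) = (18 + 6*(-4) + 6*5)*(-2) - 4*9 = (18 - 24 + 30)*(-2) - 36 = 24*(-2) - 36 = -48 - 36 = -84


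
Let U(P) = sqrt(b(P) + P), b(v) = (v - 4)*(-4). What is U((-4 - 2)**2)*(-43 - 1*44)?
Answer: -174*I*sqrt(23) ≈ -834.47*I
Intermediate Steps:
b(v) = 16 - 4*v (b(v) = (-4 + v)*(-4) = 16 - 4*v)
U(P) = sqrt(16 - 3*P) (U(P) = sqrt((16 - 4*P) + P) = sqrt(16 - 3*P))
U((-4 - 2)**2)*(-43 - 1*44) = sqrt(16 - 3*(-4 - 2)**2)*(-43 - 1*44) = sqrt(16 - 3*(-6)**2)*(-43 - 44) = sqrt(16 - 3*36)*(-87) = sqrt(16 - 108)*(-87) = sqrt(-92)*(-87) = (2*I*sqrt(23))*(-87) = -174*I*sqrt(23)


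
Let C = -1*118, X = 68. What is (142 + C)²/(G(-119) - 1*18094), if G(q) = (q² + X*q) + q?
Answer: -12/253 ≈ -0.047431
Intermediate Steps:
C = -118
G(q) = q² + 69*q (G(q) = (q² + 68*q) + q = q² + 69*q)
(142 + C)²/(G(-119) - 1*18094) = (142 - 118)²/(-119*(69 - 119) - 1*18094) = 24²/(-119*(-50) - 18094) = 576/(5950 - 18094) = 576/(-12144) = 576*(-1/12144) = -12/253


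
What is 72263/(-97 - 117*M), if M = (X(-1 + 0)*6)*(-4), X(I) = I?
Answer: -72263/2905 ≈ -24.875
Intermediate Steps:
M = 24 (M = ((-1 + 0)*6)*(-4) = -1*6*(-4) = -6*(-4) = 24)
72263/(-97 - 117*M) = 72263/(-97 - 117*24) = 72263/(-97 - 2808) = 72263/(-2905) = 72263*(-1/2905) = -72263/2905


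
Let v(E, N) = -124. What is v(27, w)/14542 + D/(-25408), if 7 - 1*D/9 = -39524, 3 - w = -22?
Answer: -2588444405/184741568 ≈ -14.011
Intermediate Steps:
w = 25 (w = 3 - 1*(-22) = 3 + 22 = 25)
D = 355779 (D = 63 - 9*(-39524) = 63 + 355716 = 355779)
v(27, w)/14542 + D/(-25408) = -124/14542 + 355779/(-25408) = -124*1/14542 + 355779*(-1/25408) = -62/7271 - 355779/25408 = -2588444405/184741568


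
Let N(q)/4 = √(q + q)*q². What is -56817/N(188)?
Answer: -56817*√94/26578688 ≈ -0.020726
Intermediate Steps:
N(q) = 4*√2*q^(5/2) (N(q) = 4*(√(q + q)*q²) = 4*(√(2*q)*q²) = 4*((√2*√q)*q²) = 4*(√2*q^(5/2)) = 4*√2*q^(5/2))
-56817/N(188) = -56817*√94/26578688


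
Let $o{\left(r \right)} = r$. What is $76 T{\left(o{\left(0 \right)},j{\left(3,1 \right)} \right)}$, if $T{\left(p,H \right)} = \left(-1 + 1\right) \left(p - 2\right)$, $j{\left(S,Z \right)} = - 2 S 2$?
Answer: $0$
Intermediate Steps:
$j{\left(S,Z \right)} = - 4 S$
$T{\left(p,H \right)} = 0$ ($T{\left(p,H \right)} = 0 \left(-2 + p\right) = 0$)
$76 T{\left(o{\left(0 \right)},j{\left(3,1 \right)} \right)} = 76 \cdot 0 = 0$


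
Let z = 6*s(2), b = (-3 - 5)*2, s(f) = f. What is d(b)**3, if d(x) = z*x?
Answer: -7077888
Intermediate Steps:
b = -16 (b = -8*2 = -16)
z = 12 (z = 6*2 = 12)
d(x) = 12*x
d(b)**3 = (12*(-16))**3 = (-192)**3 = -7077888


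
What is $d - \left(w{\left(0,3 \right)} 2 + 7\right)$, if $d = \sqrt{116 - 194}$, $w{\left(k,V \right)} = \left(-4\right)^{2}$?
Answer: $-39 + i \sqrt{78} \approx -39.0 + 8.8318 i$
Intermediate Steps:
$w{\left(k,V \right)} = 16$
$d = i \sqrt{78}$ ($d = \sqrt{-78} = i \sqrt{78} \approx 8.8318 i$)
$d - \left(w{\left(0,3 \right)} 2 + 7\right) = i \sqrt{78} - \left(16 \cdot 2 + 7\right) = i \sqrt{78} - \left(32 + 7\right) = i \sqrt{78} - 39 = -39 + i \sqrt{78}$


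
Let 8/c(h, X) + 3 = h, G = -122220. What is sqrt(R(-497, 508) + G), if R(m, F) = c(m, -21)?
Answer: I*sqrt(76387510)/25 ≈ 349.6*I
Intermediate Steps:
c(h, X) = 8/(-3 + h)
R(m, F) = 8/(-3 + m)
sqrt(R(-497, 508) + G) = sqrt(8/(-3 - 497) - 122220) = sqrt(8/(-500) - 122220) = sqrt(8*(-1/500) - 122220) = sqrt(-2/125 - 122220) = sqrt(-15277502/125) = I*sqrt(76387510)/25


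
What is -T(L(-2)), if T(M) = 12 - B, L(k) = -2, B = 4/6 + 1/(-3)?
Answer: -35/3 ≈ -11.667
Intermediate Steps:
B = ⅓ (B = 4*(⅙) + 1*(-⅓) = ⅔ - ⅓ = ⅓ ≈ 0.33333)
T(M) = 35/3 (T(M) = 12 - 1*⅓ = 12 - ⅓ = 35/3)
-T(L(-2)) = -1*35/3 = -35/3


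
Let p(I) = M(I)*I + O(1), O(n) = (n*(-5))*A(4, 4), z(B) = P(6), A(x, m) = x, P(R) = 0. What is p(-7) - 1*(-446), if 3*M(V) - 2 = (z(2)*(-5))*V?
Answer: 1264/3 ≈ 421.33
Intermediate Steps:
z(B) = 0
O(n) = -20*n (O(n) = (n*(-5))*4 = -5*n*4 = -20*n)
M(V) = ⅔ (M(V) = ⅔ + ((0*(-5))*V)/3 = ⅔ + (0*V)/3 = ⅔ + (⅓)*0 = ⅔ + 0 = ⅔)
p(I) = -20 + 2*I/3 (p(I) = 2*I/3 - 20*1 = 2*I/3 - 20 = -20 + 2*I/3)
p(-7) - 1*(-446) = (-20 + (⅔)*(-7)) - 1*(-446) = (-20 - 14/3) + 446 = -74/3 + 446 = 1264/3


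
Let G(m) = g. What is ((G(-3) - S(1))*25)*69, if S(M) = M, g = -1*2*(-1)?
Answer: 1725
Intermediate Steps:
g = 2 (g = -2*(-1) = 2)
G(m) = 2
((G(-3) - S(1))*25)*69 = ((2 - 1*1)*25)*69 = ((2 - 1)*25)*69 = (1*25)*69 = 25*69 = 1725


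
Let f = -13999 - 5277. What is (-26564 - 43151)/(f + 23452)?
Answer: -69715/4176 ≈ -16.694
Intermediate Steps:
f = -19276
(-26564 - 43151)/(f + 23452) = (-26564 - 43151)/(-19276 + 23452) = -69715/4176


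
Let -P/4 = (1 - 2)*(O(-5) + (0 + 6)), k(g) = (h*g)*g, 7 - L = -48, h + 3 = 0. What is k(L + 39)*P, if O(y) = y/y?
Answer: -742224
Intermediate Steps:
h = -3 (h = -3 + 0 = -3)
L = 55 (L = 7 - 1*(-48) = 7 + 48 = 55)
O(y) = 1
k(g) = -3*g**2 (k(g) = (-3*g)*g = -3*g**2)
P = 28 (P = -4*(1 - 2)*(1 + (0 + 6)) = -(-4)*(1 + 6) = -(-4)*7 = -4*(-7) = 28)
k(L + 39)*P = -3*(55 + 39)**2*28 = -3*94**2*28 = -3*8836*28 = -26508*28 = -742224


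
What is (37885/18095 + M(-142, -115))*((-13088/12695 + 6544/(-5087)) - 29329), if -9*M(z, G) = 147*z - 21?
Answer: -47788916589748834586/701139251505 ≈ -6.8159e+7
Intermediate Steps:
M(z, G) = 7/3 - 49*z/3 (M(z, G) = -(147*z - 21)/9 = -(-21 + 147*z)/9 = 7/3 - 49*z/3)
(37885/18095 + M(-142, -115))*((-13088/12695 + 6544/(-5087)) - 29329) = (37885/18095 + (7/3 - 49/3*(-142)))*((-13088/12695 + 6544/(-5087)) - 29329) = (37885*(1/18095) + (7/3 + 6958/3))*((-13088*1/12695 + 6544*(-1/5087)) - 29329) = (7577/3619 + 6965/3)*((-13088/12695 - 6544/5087) - 29329) = 25229066*(-149654736/64579465 - 29329)/10857 = (25229066/10857)*(-1894200783721/64579465) = -47788916589748834586/701139251505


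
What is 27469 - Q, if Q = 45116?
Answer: -17647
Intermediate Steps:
27469 - Q = 27469 - 1*45116 = 27469 - 45116 = -17647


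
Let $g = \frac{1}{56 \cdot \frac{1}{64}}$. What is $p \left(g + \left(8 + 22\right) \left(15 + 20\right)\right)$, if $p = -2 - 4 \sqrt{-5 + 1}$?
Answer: $- \frac{14716}{7} - \frac{58864 i}{7} \approx -2102.3 - 8409.1 i$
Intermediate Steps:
$g = \frac{8}{7}$ ($g = \frac{1}{56 \cdot \frac{1}{64}} = \frac{1}{\frac{7}{8}} = \frac{8}{7} \approx 1.1429$)
$p = -2 - 8 i$ ($p = -2 - 4 \sqrt{-4} = -2 - 4 \cdot 2 i = -2 - 8 i \approx -2.0 - 8.0 i$)
$p \left(g + \left(8 + 22\right) \left(15 + 20\right)\right) = \left(-2 - 8 i\right) \left(\frac{8}{7} + \left(8 + 22\right) \left(15 + 20\right)\right) = \left(-2 - 8 i\right) \left(\frac{8}{7} + 30 \cdot 35\right) = \left(-2 - 8 i\right) \left(\frac{8}{7} + 1050\right) = \left(-2 - 8 i\right) \frac{7358}{7} = - \frac{14716}{7} - \frac{58864 i}{7}$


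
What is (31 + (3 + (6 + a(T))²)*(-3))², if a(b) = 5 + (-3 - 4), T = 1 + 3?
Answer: 676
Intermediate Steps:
T = 4
a(b) = -2 (a(b) = 5 - 7 = -2)
(31 + (3 + (6 + a(T))²)*(-3))² = (31 + (3 + (6 - 2)²)*(-3))² = (31 + (3 + 4²)*(-3))² = (31 + (3 + 16)*(-3))² = (31 + 19*(-3))² = (31 - 57)² = (-26)² = 676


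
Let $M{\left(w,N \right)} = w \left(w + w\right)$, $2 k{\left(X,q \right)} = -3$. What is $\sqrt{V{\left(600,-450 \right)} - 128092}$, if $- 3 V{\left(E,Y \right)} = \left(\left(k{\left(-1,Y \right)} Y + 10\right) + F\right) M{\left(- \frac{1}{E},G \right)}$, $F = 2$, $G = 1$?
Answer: $\frac{i \sqrt{46113120458}}{600} \approx 357.9 i$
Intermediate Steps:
$k{\left(X,q \right)} = - \frac{3}{2}$ ($k{\left(X,q \right)} = \frac{1}{2} \left(-3\right) = - \frac{3}{2}$)
$M{\left(w,N \right)} = 2 w^{2}$ ($M{\left(w,N \right)} = w 2 w = 2 w^{2}$)
$V{\left(E,Y \right)} = - \frac{2 \left(12 - \frac{3 Y}{2}\right)}{3 E^{2}}$ ($V{\left(E,Y \right)} = - \frac{\left(\left(- \frac{3 Y}{2} + 10\right) + 2\right) 2 \left(- \frac{1}{E}\right)^{2}}{3} = - \frac{\left(\left(10 - \frac{3 Y}{2}\right) + 2\right) \frac{2}{E^{2}}}{3} = - \frac{\left(12 - \frac{3 Y}{2}\right) \frac{2}{E^{2}}}{3} = - \frac{2 \frac{1}{E^{2}} \left(12 - \frac{3 Y}{2}\right)}{3} = - \frac{2 \left(12 - \frac{3 Y}{2}\right)}{3 E^{2}}$)
$\sqrt{V{\left(600,-450 \right)} - 128092} = \sqrt{\frac{-8 - 450}{360000} - 128092} = \sqrt{\frac{1}{360000} \left(-458\right) - 128092} = \sqrt{- \frac{229}{180000} - 128092} = \sqrt{- \frac{23056560229}{180000}} = \frac{i \sqrt{46113120458}}{600}$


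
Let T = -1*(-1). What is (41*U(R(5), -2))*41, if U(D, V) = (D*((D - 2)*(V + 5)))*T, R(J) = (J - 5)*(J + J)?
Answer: 0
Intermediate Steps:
R(J) = 2*J*(-5 + J) (R(J) = (-5 + J)*(2*J) = 2*J*(-5 + J))
T = 1
U(D, V) = D*(-2 + D)*(5 + V) (U(D, V) = (D*((D - 2)*(V + 5)))*1 = (D*((-2 + D)*(5 + V)))*1 = (D*(-2 + D)*(5 + V))*1 = D*(-2 + D)*(5 + V))
(41*U(R(5), -2))*41 = (41*((2*5*(-5 + 5))*(-10 - 2*(-2) + 5*(2*5*(-5 + 5)) + (2*5*(-5 + 5))*(-2))))*41 = (41*((2*5*0)*(-10 + 4 + 5*(2*5*0) + (2*5*0)*(-2))))*41 = (41*(0*(-10 + 4 + 5*0 + 0*(-2))))*41 = (41*(0*(-10 + 4 + 0 + 0)))*41 = (41*(0*(-6)))*41 = (41*0)*41 = 0*41 = 0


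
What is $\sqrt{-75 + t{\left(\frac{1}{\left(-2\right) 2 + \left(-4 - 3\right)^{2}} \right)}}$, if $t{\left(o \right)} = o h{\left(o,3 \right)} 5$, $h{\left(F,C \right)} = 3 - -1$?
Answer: $\frac{i \sqrt{671}}{3} \approx 8.6346 i$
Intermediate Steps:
$h{\left(F,C \right)} = 4$ ($h{\left(F,C \right)} = 3 + 1 = 4$)
$t{\left(o \right)} = 20 o$ ($t{\left(o \right)} = o 4 \cdot 5 = 4 o 5 = 20 o$)
$\sqrt{-75 + t{\left(\frac{1}{\left(-2\right) 2 + \left(-4 - 3\right)^{2}} \right)}} = \sqrt{-75 + \frac{20}{\left(-2\right) 2 + \left(-4 - 3\right)^{2}}} = \sqrt{-75 + \frac{20}{-4 + \left(-7\right)^{2}}} = \sqrt{-75 + \frac{20}{-4 + 49}} = \sqrt{-75 + \frac{20}{45}} = \sqrt{-75 + 20 \cdot \frac{1}{45}} = \sqrt{-75 + \frac{4}{9}} = \sqrt{- \frac{671}{9}} = \frac{i \sqrt{671}}{3}$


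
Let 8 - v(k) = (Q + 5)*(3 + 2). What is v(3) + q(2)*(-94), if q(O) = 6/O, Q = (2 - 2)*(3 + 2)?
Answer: -299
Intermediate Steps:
Q = 0 (Q = 0*5 = 0)
v(k) = -17 (v(k) = 8 - (0 + 5)*(3 + 2) = 8 - 5*5 = 8 - 1*25 = 8 - 25 = -17)
v(3) + q(2)*(-94) = -17 + (6/2)*(-94) = -17 + (6*(1/2))*(-94) = -17 + 3*(-94) = -17 - 282 = -299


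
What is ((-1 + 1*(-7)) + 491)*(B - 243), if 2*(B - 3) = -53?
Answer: -257439/2 ≈ -1.2872e+5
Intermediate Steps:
B = -47/2 (B = 3 + (½)*(-53) = 3 - 53/2 = -47/2 ≈ -23.500)
((-1 + 1*(-7)) + 491)*(B - 243) = ((-1 + 1*(-7)) + 491)*(-47/2 - 243) = ((-1 - 7) + 491)*(-533/2) = (-8 + 491)*(-533/2) = 483*(-533/2) = -257439/2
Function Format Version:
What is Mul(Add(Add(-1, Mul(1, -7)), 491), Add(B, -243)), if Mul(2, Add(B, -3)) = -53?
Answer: Rational(-257439, 2) ≈ -1.2872e+5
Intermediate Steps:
B = Rational(-47, 2) (B = Add(3, Mul(Rational(1, 2), -53)) = Add(3, Rational(-53, 2)) = Rational(-47, 2) ≈ -23.500)
Mul(Add(Add(-1, Mul(1, -7)), 491), Add(B, -243)) = Mul(Add(Add(-1, Mul(1, -7)), 491), Add(Rational(-47, 2), -243)) = Mul(Add(Add(-1, -7), 491), Rational(-533, 2)) = Mul(Add(-8, 491), Rational(-533, 2)) = Mul(483, Rational(-533, 2)) = Rational(-257439, 2)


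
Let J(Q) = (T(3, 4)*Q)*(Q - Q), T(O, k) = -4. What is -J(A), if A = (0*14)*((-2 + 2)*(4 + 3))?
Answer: 0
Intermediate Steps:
A = 0 (A = 0*(0*7) = 0*0 = 0)
J(Q) = 0 (J(Q) = (-4*Q)*(Q - Q) = -4*Q*0 = 0)
-J(A) = -1*0 = 0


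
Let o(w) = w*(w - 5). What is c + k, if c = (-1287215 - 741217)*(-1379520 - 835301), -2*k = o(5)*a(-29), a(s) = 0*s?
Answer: 4492613790672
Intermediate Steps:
a(s) = 0
o(w) = w*(-5 + w)
k = 0 (k = -5*(-5 + 5)*0/2 = -5*0*0/2 = -0*0 = -½*0 = 0)
c = 4492613790672 (c = -2028432*(-2214821) = 4492613790672)
c + k = 4492613790672 + 0 = 4492613790672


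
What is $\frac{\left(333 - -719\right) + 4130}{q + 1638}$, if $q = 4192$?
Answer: $\frac{2591}{2915} \approx 0.88885$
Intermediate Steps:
$\frac{\left(333 - -719\right) + 4130}{q + 1638} = \frac{\left(333 - -719\right) + 4130}{4192 + 1638} = \frac{\left(333 + 719\right) + 4130}{5830} = \left(1052 + 4130\right) \frac{1}{5830} = 5182 \cdot \frac{1}{5830} = \frac{2591}{2915}$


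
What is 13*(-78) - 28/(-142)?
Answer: -71980/71 ≈ -1013.8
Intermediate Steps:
13*(-78) - 28/(-142) = -1014 - 28*(-1/142) = -1014 + 14/71 = -71980/71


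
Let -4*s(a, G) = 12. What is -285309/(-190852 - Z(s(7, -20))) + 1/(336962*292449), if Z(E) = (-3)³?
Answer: 28115547140301667/18804696953168850 ≈ 1.4951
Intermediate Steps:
s(a, G) = -3 (s(a, G) = -¼*12 = -3)
Z(E) = -27
-285309/(-190852 - Z(s(7, -20))) + 1/(336962*292449) = -285309/(-190852 - 1*(-27)) + 1/(336962*292449) = -285309/(-190852 + 27) + (1/336962)*(1/292449) = -285309/(-190825) + 1/98544199938 = -285309*(-1/190825) + 1/98544199938 = 285309/190825 + 1/98544199938 = 28115547140301667/18804696953168850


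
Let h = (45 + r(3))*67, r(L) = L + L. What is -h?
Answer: -3417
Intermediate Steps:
r(L) = 2*L
h = 3417 (h = (45 + 2*3)*67 = (45 + 6)*67 = 51*67 = 3417)
-h = -1*3417 = -3417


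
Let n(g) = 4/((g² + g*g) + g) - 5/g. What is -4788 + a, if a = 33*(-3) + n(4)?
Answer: -175973/36 ≈ -4888.1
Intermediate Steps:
n(g) = -5/g + 4/(g + 2*g²) (n(g) = 4/((g² + g²) + g) - 5/g = 4/(2*g² + g) - 5/g = 4/(g + 2*g²) - 5/g = -5/g + 4/(g + 2*g²))
a = -3605/36 (a = 33*(-3) + (-1 - 10*4)/(4*(1 + 2*4)) = -99 + (-1 - 40)/(4*(1 + 8)) = -99 + (¼)*(-41)/9 = -99 + (¼)*(⅑)*(-41) = -99 - 41/36 = -3605/36 ≈ -100.14)
-4788 + a = -4788 - 3605/36 = -175973/36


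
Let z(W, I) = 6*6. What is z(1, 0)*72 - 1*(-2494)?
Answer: 5086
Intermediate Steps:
z(W, I) = 36
z(1, 0)*72 - 1*(-2494) = 36*72 - 1*(-2494) = 2592 + 2494 = 5086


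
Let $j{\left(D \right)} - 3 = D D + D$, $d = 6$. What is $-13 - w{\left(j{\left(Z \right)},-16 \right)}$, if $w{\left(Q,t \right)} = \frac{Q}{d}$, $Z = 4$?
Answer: $- \frac{101}{6} \approx -16.833$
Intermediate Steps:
$j{\left(D \right)} = 3 + D + D^{2}$ ($j{\left(D \right)} = 3 + \left(D D + D\right) = 3 + \left(D^{2} + D\right) = 3 + \left(D + D^{2}\right) = 3 + D + D^{2}$)
$w{\left(Q,t \right)} = \frac{Q}{6}$
$-13 - w{\left(j{\left(Z \right)},-16 \right)} = -13 - \frac{3 + 4 + 4^{2}}{6} = -13 - \frac{3 + 4 + 16}{6} = -13 - \frac{1}{6} \cdot 23 = -13 - \frac{23}{6} = - \frac{101}{6}$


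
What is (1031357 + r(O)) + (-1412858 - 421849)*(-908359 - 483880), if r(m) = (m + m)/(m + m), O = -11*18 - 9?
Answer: 2554351670331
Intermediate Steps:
O = -207 (O = -198 - 9 = -207)
r(m) = 1 (r(m) = (2*m)/((2*m)) = (2*m)*(1/(2*m)) = 1)
(1031357 + r(O)) + (-1412858 - 421849)*(-908359 - 483880) = (1031357 + 1) + (-1412858 - 421849)*(-908359 - 483880) = 1031358 - 1834707*(-1392239) = 1031358 + 2554350638973 = 2554351670331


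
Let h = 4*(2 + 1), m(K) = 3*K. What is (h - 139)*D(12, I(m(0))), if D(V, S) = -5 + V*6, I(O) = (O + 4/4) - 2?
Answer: -8509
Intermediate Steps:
h = 12 (h = 4*3 = 12)
I(O) = -1 + O (I(O) = (O + 4*(1/4)) - 2 = (O + 1) - 2 = (1 + O) - 2 = -1 + O)
D(V, S) = -5 + 6*V
(h - 139)*D(12, I(m(0))) = (12 - 139)*(-5 + 6*12) = -127*(-5 + 72) = -127*67 = -8509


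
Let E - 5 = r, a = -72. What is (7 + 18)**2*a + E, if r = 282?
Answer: -44713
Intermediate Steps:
E = 287 (E = 5 + 282 = 287)
(7 + 18)**2*a + E = (7 + 18)**2*(-72) + 287 = 25**2*(-72) + 287 = 625*(-72) + 287 = -45000 + 287 = -44713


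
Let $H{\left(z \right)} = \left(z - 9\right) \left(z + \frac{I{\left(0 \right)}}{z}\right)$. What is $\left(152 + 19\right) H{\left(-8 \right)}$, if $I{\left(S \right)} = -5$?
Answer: $\frac{171513}{8} \approx 21439.0$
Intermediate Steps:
$H{\left(z \right)} = \left(-9 + z\right) \left(z - \frac{5}{z}\right)$ ($H{\left(z \right)} = \left(z - 9\right) \left(z - \frac{5}{z}\right) = \left(-9 + z\right) \left(z - \frac{5}{z}\right)$)
$\left(152 + 19\right) H{\left(-8 \right)} = \left(152 + 19\right) \left(-5 + \left(-8\right)^{2} - -72 + \frac{45}{-8}\right) = 171 \left(-5 + 64 + 72 + 45 \left(- \frac{1}{8}\right)\right) = 171 \left(-5 + 64 + 72 - \frac{45}{8}\right) = 171 \cdot \frac{1003}{8} = \frac{171513}{8}$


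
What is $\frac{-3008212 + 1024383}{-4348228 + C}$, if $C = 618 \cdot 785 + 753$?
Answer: $\frac{1983829}{3862345} \approx 0.51363$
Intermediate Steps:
$C = 485883$ ($C = 485130 + 753 = 485883$)
$\frac{-3008212 + 1024383}{-4348228 + C} = \frac{-3008212 + 1024383}{-4348228 + 485883} = - \frac{1983829}{-3862345} = \left(-1983829\right) \left(- \frac{1}{3862345}\right) = \frac{1983829}{3862345}$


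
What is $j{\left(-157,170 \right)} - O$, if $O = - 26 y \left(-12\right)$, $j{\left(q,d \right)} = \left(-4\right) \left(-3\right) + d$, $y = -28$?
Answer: $8918$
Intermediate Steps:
$j{\left(q,d \right)} = 12 + d$
$O = -8736$ ($O = \left(-26\right) \left(-28\right) \left(-12\right) = 728 \left(-12\right) = -8736$)
$j{\left(-157,170 \right)} - O = \left(12 + 170\right) - -8736 = 182 + 8736 = 8918$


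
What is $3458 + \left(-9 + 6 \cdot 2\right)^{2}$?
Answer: $3467$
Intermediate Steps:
$3458 + \left(-9 + 6 \cdot 2\right)^{2} = 3458 + \left(-9 + 12\right)^{2} = 3458 + 3^{2} = 3458 + 9 = 3467$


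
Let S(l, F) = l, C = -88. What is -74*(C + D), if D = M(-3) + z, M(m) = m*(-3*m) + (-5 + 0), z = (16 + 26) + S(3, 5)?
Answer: 5550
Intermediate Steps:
z = 45 (z = (16 + 26) + 3 = 42 + 3 = 45)
M(m) = -5 - 3*m**2 (M(m) = -3*m**2 - 5 = -5 - 3*m**2)
D = 13 (D = (-5 - 3*(-3)**2) + 45 = (-5 - 3*9) + 45 = (-5 - 27) + 45 = -32 + 45 = 13)
-74*(C + D) = -74*(-88 + 13) = -74*(-75) = 5550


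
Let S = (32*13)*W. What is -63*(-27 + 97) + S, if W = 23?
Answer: 5158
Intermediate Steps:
S = 9568 (S = (32*13)*23 = 416*23 = 9568)
-63*(-27 + 97) + S = -63*(-27 + 97) + 9568 = -63*70 + 9568 = -4410 + 9568 = 5158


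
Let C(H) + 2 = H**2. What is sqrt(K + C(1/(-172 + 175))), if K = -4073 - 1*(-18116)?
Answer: sqrt(126370)/3 ≈ 118.50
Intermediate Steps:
K = 14043 (K = -4073 + 18116 = 14043)
C(H) = -2 + H**2
sqrt(K + C(1/(-172 + 175))) = sqrt(14043 + (-2 + (1/(-172 + 175))**2)) = sqrt(14043 + (-2 + (1/3)**2)) = sqrt(14043 + (-2 + 1/9)) = sqrt(14043 - 17/9) = sqrt(126370/9) = sqrt(126370)/3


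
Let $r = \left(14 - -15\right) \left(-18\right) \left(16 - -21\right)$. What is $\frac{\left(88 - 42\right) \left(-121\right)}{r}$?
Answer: $\frac{2783}{9657} \approx 0.28818$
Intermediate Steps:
$r = -19314$ ($r = \left(14 + 15\right) \left(-18\right) \left(16 + 21\right) = 29 \left(-18\right) 37 = \left(-522\right) 37 = -19314$)
$\frac{\left(88 - 42\right) \left(-121\right)}{r} = \frac{\left(88 - 42\right) \left(-121\right)}{-19314} = 46 \left(-121\right) \left(- \frac{1}{19314}\right) = \left(-5566\right) \left(- \frac{1}{19314}\right) = \frac{2783}{9657}$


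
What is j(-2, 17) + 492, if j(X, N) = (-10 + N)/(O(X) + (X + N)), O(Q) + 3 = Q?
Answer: 4927/10 ≈ 492.70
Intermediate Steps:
O(Q) = -3 + Q
j(X, N) = (-10 + N)/(-3 + N + 2*X) (j(X, N) = (-10 + N)/((-3 + X) + (X + N)) = (-10 + N)/((-3 + X) + (N + X)) = (-10 + N)/(-3 + N + 2*X))
j(-2, 17) + 492 = (-10 + 17)/(-3 + 17 + 2*(-2)) + 492 = 7/(-3 + 17 - 4) + 492 = 7/10 + 492 = 4927/10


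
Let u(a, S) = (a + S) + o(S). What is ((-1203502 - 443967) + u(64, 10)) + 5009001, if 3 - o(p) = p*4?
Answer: 3361569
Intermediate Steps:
o(p) = 3 - 4*p (o(p) = 3 - p*4 = 3 - 4*p)
u(a, S) = 3 + a - 3*S (u(a, S) = (a + S) + (3 - 4*S) = (S + a) + (3 - 4*S) = 3 + a - 3*S)
((-1203502 - 443967) + u(64, 10)) + 5009001 = ((-1203502 - 443967) + (3 + 64 - 3*10)) + 5009001 = (-1647469 + (3 + 64 - 30)) + 5009001 = (-1647469 + 37) + 5009001 = -1647432 + 5009001 = 3361569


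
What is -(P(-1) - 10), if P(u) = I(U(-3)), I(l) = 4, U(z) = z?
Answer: 6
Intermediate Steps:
P(u) = 4
-(P(-1) - 10) = -(4 - 10) = -1*(-6) = 6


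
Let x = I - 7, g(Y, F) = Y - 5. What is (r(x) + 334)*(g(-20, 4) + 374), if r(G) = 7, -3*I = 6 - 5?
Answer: 119009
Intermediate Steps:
g(Y, F) = -5 + Y
I = -⅓ (I = -(6 - 5)/3 = -⅓*1 = -⅓ ≈ -0.33333)
x = -22/3 (x = -⅓ - 7 = -22/3 ≈ -7.3333)
(r(x) + 334)*(g(-20, 4) + 374) = (7 + 334)*((-5 - 20) + 374) = 341*(-25 + 374) = 341*349 = 119009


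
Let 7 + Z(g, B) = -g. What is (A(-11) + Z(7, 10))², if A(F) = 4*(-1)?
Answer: 324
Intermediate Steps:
Z(g, B) = -7 - g
A(F) = -4
(A(-11) + Z(7, 10))² = (-4 + (-7 - 1*7))² = (-4 + (-7 - 7))² = (-4 - 14)² = (-18)² = 324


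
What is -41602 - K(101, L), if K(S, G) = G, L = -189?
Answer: -41413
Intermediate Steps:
-41602 - K(101, L) = -41602 - 1*(-189) = -41602 + 189 = -41413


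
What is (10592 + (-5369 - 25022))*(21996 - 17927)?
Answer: -80562131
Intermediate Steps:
(10592 + (-5369 - 25022))*(21996 - 17927) = (10592 - 30391)*4069 = -19799*4069 = -80562131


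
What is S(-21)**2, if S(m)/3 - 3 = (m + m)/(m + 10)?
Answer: 50625/121 ≈ 418.39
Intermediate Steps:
S(m) = 9 + 6*m/(10 + m) (S(m) = 9 + 3*((m + m)/(m + 10)) = 9 + 3*((2*m)/(10 + m)) = 9 + 3*(2*m/(10 + m)) = 9 + 6*m/(10 + m))
S(-21)**2 = (15*(6 - 21)/(10 - 21))**2 = (15*(-15)/(-11))**2 = (15*(-1/11)*(-15))**2 = (225/11)**2 = 50625/121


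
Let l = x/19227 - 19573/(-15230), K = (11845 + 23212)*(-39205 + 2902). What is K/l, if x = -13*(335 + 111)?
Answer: -28667204308901070/22155887 ≈ -1.2939e+9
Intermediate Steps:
x = -5798 (x = -13*446 = -5798)
K = -1272674271 (K = 35057*(-36303) = -1272674271)
l = 22155887/22525170 (l = -5798/19227 - 19573/(-15230) = -5798*1/19227 - 19573*(-1/15230) = -446/1479 + 19573/15230 = 22155887/22525170 ≈ 0.98361)
K/l = -1272674271/22155887/22525170 = -1272674271*22525170/22155887 = -28667204308901070/22155887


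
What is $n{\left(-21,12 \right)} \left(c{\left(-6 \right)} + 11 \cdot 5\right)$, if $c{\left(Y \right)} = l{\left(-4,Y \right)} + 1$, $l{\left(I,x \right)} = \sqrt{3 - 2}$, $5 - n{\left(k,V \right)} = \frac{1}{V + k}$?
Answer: $\frac{874}{3} \approx 291.33$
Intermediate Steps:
$n{\left(k,V \right)} = 5 - \frac{1}{V + k}$
$l{\left(I,x \right)} = 1$ ($l{\left(I,x \right)} = \sqrt{1} = 1$)
$c{\left(Y \right)} = 2$ ($c{\left(Y \right)} = 1 + 1 = 2$)
$n{\left(-21,12 \right)} \left(c{\left(-6 \right)} + 11 \cdot 5\right) = \frac{-1 + 5 \cdot 12 + 5 \left(-21\right)}{12 - 21} \left(2 + 11 \cdot 5\right) = \frac{-1 + 60 - 105}{-9} \left(2 + 55\right) = \left(- \frac{1}{9}\right) \left(-46\right) 57 = \frac{46}{9} \cdot 57 = \frac{874}{3}$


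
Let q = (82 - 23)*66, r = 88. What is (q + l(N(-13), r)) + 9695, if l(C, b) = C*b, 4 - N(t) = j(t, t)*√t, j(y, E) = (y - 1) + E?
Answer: 13941 + 2376*I*√13 ≈ 13941.0 + 8566.8*I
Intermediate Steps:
j(y, E) = -1 + E + y (j(y, E) = (-1 + y) + E = -1 + E + y)
q = 3894 (q = 59*66 = 3894)
N(t) = 4 - √t*(-1 + 2*t) (N(t) = 4 - (-1 + t + t)*√t = 4 - (-1 + 2*t)*√t = 4 - √t*(-1 + 2*t))
(q + l(N(-13), r)) + 9695 = (3894 + (4 + √(-13)*(1 - 2*(-13)))*88) + 9695 = (3894 + (4 + (I*√13)*(1 + 26))*88) + 9695 = (3894 + (4 + (I*√13)*27)*88) + 9695 = (3894 + (4 + 27*I*√13)*88) + 9695 = (3894 + (352 + 2376*I*√13)) + 9695 = (4246 + 2376*I*√13) + 9695 = 13941 + 2376*I*√13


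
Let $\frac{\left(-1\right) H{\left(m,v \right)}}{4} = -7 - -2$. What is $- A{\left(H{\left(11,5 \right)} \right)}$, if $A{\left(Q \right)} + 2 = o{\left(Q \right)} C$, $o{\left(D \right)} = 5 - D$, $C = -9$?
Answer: $-133$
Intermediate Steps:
$H{\left(m,v \right)} = 20$ ($H{\left(m,v \right)} = - 4 \left(-7 - -2\right) = - 4 \left(-7 + 2\right) = \left(-4\right) \left(-5\right) = 20$)
$A{\left(Q \right)} = -47 + 9 Q$ ($A{\left(Q \right)} = -2 + \left(5 - Q\right) \left(-9\right) = -2 + \left(-45 + 9 Q\right) = -47 + 9 Q$)
$- A{\left(H{\left(11,5 \right)} \right)} = - (-47 + 9 \cdot 20) = - (-47 + 180) = \left(-1\right) 133 = -133$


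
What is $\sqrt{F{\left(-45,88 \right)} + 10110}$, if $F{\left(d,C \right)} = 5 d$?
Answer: $\sqrt{9885} \approx 99.423$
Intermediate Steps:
$\sqrt{F{\left(-45,88 \right)} + 10110} = \sqrt{5 \left(-45\right) + 10110} = \sqrt{-225 + 10110} = \sqrt{9885}$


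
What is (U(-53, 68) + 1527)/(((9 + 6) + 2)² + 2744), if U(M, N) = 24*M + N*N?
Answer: 4879/3033 ≈ 1.6086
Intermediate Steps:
U(M, N) = N² + 24*M (U(M, N) = 24*M + N² = N² + 24*M)
(U(-53, 68) + 1527)/(((9 + 6) + 2)² + 2744) = ((68² + 24*(-53)) + 1527)/(((9 + 6) + 2)² + 2744) = ((4624 - 1272) + 1527)/((15 + 2)² + 2744) = (3352 + 1527)/(17² + 2744) = 4879/(289 + 2744) = 4879/3033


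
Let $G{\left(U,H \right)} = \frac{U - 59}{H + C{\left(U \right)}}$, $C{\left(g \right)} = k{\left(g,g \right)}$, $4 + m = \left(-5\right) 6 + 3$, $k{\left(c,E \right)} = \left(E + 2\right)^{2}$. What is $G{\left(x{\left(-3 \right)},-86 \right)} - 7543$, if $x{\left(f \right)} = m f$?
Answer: $- \frac{67426843}{8939} \approx -7543.0$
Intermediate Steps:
$k{\left(c,E \right)} = \left(2 + E\right)^{2}$
$m = -31$ ($m = -4 + \left(\left(-5\right) 6 + 3\right) = -4 + \left(-30 + 3\right) = -4 - 27 = -31$)
$C{\left(g \right)} = \left(2 + g\right)^{2}$
$x{\left(f \right)} = - 31 f$
$G{\left(U,H \right)} = \frac{-59 + U}{H + \left(2 + U\right)^{2}}$ ($G{\left(U,H \right)} = \frac{U - 59}{H + \left(2 + U\right)^{2}} = \frac{-59 + U}{H + \left(2 + U\right)^{2}}$)
$G{\left(x{\left(-3 \right)},-86 \right)} - 7543 = \frac{-59 - -93}{-86 + \left(2 - -93\right)^{2}} - 7543 = \frac{-59 + 93}{-86 + \left(2 + 93\right)^{2}} - 7543 = \frac{1}{-86 + 95^{2}} \cdot 34 - 7543 = \frac{1}{-86 + 9025} \cdot 34 - 7543 = \frac{1}{8939} \cdot 34 - 7543 = \frac{34}{8939} - 7543 = - \frac{67426843}{8939}$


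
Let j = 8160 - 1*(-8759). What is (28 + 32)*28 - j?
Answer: -15239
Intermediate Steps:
j = 16919 (j = 8160 + 8759 = 16919)
(28 + 32)*28 - j = (28 + 32)*28 - 1*16919 = 60*28 - 16919 = 1680 - 16919 = -15239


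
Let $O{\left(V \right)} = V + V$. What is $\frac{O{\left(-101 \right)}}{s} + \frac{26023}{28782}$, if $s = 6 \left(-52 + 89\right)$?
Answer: $- \frac{6143}{1064934} \approx -0.0057684$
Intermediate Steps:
$O{\left(V \right)} = 2 V$
$s = 222$ ($s = 6 \cdot 37 = 222$)
$\frac{O{\left(-101 \right)}}{s} + \frac{26023}{28782} = \frac{2 \left(-101\right)}{222} + \frac{26023}{28782} = \left(-202\right) \frac{1}{222} + 26023 \cdot \frac{1}{28782} = - \frac{101}{111} + \frac{26023}{28782} = - \frac{6143}{1064934}$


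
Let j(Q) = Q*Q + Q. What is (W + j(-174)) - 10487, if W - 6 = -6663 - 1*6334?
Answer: 6624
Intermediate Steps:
j(Q) = Q + Q**2 (j(Q) = Q**2 + Q = Q + Q**2)
W = -12991 (W = 6 + (-6663 - 1*6334) = 6 + (-6663 - 6334) = 6 - 12997 = -12991)
(W + j(-174)) - 10487 = (-12991 - 174*(1 - 174)) - 10487 = (-12991 - 174*(-173)) - 10487 = (-12991 + 30102) - 10487 = 17111 - 10487 = 6624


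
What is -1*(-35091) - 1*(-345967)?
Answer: 381058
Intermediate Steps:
-1*(-35091) - 1*(-345967) = 35091 + 345967 = 381058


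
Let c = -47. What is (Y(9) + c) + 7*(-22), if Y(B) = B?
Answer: -192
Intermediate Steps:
(Y(9) + c) + 7*(-22) = (9 - 47) + 7*(-22) = -38 - 154 = -192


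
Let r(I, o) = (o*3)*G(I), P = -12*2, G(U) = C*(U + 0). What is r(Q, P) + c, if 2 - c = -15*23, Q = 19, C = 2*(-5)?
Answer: 14027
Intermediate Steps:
C = -10
G(U) = -10*U (G(U) = -10*(U + 0) = -10*U)
P = -24
c = 347 (c = 2 - (-15)*23 = 2 - 1*(-345) = 2 + 345 = 347)
r(I, o) = -30*I*o (r(I, o) = (o*3)*(-10*I) = (3*o)*(-10*I) = -30*I*o)
r(Q, P) + c = -30*19*(-24) + 347 = 13680 + 347 = 14027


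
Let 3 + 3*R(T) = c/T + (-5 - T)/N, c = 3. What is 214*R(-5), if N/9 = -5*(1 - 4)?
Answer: -1284/5 ≈ -256.80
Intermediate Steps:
N = 135 (N = 9*(-5*(1 - 4)) = 9*(-5*(-3)) = 9*15 = 135)
R(T) = -82/81 + 1/T - T/405 (R(T) = -1 + (3/T + (-5 - T)/135)/3 = -1 + (3/T + (-5 - T)*(1/135))/3 = -1 + (3/T + (-1/27 - T/135))/3 = -1 + (-1/27 + 3/T - T/135)/3 = -1 + (-1/81 + 1/T - T/405) = -82/81 + 1/T - T/405)
214*R(-5) = 214*((1/405)*(405 - 1*(-5)*(410 - 5))/(-5)) = 214*((1/405)*(-⅕)*(405 - 1*(-5)*405)) = 214*((1/405)*(-⅕)*(405 + 2025)) = 214*((1/405)*(-⅕)*2430) = 214*(-6/5) = -1284/5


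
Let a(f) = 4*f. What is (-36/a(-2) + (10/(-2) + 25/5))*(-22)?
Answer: -99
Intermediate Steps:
(-36/a(-2) + (10/(-2) + 25/5))*(-22) = (-36/(4*(-2)) + (10/(-2) + 25/5))*(-22) = (-36/(-8) + (10*(-1/2) + 25*(1/5)))*(-22) = (-36*(-1/8) + (-5 + 5))*(-22) = (9/2 + 0)*(-22) = (9/2)*(-22) = -99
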